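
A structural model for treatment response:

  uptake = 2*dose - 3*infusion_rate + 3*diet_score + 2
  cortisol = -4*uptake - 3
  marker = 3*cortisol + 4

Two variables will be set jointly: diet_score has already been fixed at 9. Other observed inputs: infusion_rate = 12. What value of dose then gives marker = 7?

With diet_score held at 9:
Substituting into the uptake equation gives uptake = 2*dose - 7.
Substituting into the cortisol equation gives cortisol = -8*dose + 25.
marker becomes -24*dose + 79.
Solve -24*dose + 79 = 7: dose = (7 - 79) / -24 = 3.

dose = 3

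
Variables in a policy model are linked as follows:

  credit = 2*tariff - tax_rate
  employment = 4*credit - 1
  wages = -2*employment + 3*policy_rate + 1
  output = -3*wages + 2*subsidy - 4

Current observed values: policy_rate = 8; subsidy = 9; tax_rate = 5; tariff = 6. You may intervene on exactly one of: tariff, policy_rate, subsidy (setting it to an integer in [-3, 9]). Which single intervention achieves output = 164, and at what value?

set policy_rate = 1

Intervening on tariff: output = 48*tariff - 187. Reaching 164 requires tariff = 117/16, not an integer.
Intervening on policy_rate: with other inputs at their observed values, output = -9*policy_rate + 173. Solving for 164 gives policy_rate = 1, within [-3, 9].
Intervening on subsidy: output = 2*subsidy + 83. Reaching 164 requires subsidy = 81/2, not an integer.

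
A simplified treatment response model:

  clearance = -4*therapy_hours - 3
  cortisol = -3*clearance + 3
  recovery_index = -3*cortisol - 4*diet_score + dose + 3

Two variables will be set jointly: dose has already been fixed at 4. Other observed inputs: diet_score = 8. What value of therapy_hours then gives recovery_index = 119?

therapy_hours = -5

With dose held at 4:
Substituting into the cortisol equation gives cortisol = 12*therapy_hours + 12.
This gives recovery_index = -36*therapy_hours - 61.
Solve -36*therapy_hours - 61 = 119: therapy_hours = (119 + 61) / -36 = -5.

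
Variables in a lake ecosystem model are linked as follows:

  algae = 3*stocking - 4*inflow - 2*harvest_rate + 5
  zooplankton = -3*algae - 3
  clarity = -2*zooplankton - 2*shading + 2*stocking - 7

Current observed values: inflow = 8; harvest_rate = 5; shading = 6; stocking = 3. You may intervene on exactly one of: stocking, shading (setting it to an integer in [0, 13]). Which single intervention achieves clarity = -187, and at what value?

Intervening on stocking: clarity = 20*stocking - 235. Reaching -187 requires stocking = 12/5, not an integer.
Intervening on shading: with other inputs at their observed values, clarity = -2*shading - 163. Solving for -187 gives shading = 12, within [0, 13].

set shading = 12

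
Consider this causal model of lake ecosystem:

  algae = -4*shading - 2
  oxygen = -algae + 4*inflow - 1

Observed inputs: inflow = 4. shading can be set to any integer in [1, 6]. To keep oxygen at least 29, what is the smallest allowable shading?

Substituting into the oxygen equation gives oxygen = 4*shading + 17.
Require 4*shading + 17 ≥ 29, so shading ≥ 3.
The smallest integer in [1, 6] satisfying this is 3.

shading = 3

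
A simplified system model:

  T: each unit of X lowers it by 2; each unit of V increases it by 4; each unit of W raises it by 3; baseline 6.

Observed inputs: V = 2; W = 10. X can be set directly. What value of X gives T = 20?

Substituting into the T equation gives T = -2*X + 44.
Solve -2*X + 44 = 20: X = (20 - 44) / -2 = 12.

X = 12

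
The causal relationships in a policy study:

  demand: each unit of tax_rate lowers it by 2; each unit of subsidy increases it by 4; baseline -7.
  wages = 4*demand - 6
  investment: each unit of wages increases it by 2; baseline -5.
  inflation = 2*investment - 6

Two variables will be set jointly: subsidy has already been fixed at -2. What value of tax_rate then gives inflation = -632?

tax_rate = 11

With subsidy held at -2:
Substituting into the demand equation gives demand = -2*tax_rate - 15.
wages becomes -8*tax_rate - 66.
This gives investment = -16*tax_rate - 137.
So inflation = -32*tax_rate - 280.
Solve -32*tax_rate - 280 = -632: tax_rate = (-632 + 280) / -32 = 11.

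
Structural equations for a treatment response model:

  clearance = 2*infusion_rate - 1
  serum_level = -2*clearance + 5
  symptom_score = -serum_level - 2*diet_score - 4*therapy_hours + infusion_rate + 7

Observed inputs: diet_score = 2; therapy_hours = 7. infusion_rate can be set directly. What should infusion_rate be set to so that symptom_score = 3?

Substituting into the serum_level equation gives serum_level = -4*infusion_rate + 7.
Substituting into the symptom_score equation gives symptom_score = 5*infusion_rate - 32.
Solve 5*infusion_rate - 32 = 3: infusion_rate = (3 + 32) / 5 = 7.

infusion_rate = 7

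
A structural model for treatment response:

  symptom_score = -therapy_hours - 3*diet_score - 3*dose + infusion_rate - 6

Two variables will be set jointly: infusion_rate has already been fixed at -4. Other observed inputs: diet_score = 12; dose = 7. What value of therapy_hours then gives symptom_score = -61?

With infusion_rate held at -4:
Substituting into the symptom_score equation gives symptom_score = -therapy_hours - 67.
Solve -therapy_hours - 67 = -61: therapy_hours = (-61 + 67) / -1 = -6.

therapy_hours = -6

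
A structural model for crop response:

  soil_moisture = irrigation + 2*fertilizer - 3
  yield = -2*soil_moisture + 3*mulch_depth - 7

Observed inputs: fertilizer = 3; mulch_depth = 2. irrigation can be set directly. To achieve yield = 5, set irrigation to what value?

irrigation = -6

Substituting into the soil_moisture equation gives soil_moisture = irrigation + 3.
Substituting into the yield equation gives yield = -2*irrigation - 7.
Solve -2*irrigation - 7 = 5: irrigation = (5 + 7) / -2 = -6.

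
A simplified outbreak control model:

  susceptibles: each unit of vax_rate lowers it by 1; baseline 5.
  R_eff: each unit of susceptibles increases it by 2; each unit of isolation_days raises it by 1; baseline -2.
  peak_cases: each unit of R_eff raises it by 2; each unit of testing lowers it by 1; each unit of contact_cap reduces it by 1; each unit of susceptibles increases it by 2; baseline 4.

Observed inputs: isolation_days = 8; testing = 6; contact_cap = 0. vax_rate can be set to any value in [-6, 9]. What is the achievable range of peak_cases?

-14 to 76

Substituting into the R_eff equation gives R_eff = -2*vax_rate + 16.
Substituting into the peak_cases equation gives peak_cases = -6*vax_rate + 40.
Linear in vax_rate, so extremes are at the endpoints: vax_rate = -6 gives peak_cases = 76; vax_rate = 9 gives peak_cases = -14.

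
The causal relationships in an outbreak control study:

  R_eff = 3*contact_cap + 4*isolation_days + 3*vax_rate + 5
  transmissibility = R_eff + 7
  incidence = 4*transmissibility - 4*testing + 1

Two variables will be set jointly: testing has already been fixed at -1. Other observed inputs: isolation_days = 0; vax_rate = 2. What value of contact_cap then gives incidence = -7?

With testing held at -1:
Substituting into the R_eff equation gives R_eff = 3*contact_cap + 11.
So transmissibility = 3*contact_cap + 18.
Substituting into the incidence equation gives incidence = 12*contact_cap + 77.
Solve 12*contact_cap + 77 = -7: contact_cap = (-7 - 77) / 12 = -7.

contact_cap = -7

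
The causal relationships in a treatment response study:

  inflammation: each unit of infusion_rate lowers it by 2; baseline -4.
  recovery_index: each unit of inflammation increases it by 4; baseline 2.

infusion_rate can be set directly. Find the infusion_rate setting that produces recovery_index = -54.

Substituting into the recovery_index equation gives recovery_index = -8*infusion_rate - 14.
Solve -8*infusion_rate - 14 = -54: infusion_rate = (-54 + 14) / -8 = 5.

infusion_rate = 5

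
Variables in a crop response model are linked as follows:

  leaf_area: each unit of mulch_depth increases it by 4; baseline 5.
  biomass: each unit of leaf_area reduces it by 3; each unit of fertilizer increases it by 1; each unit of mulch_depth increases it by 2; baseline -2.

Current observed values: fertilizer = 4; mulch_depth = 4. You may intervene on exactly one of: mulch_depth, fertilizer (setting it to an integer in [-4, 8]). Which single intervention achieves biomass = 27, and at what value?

Intervening on mulch_depth: with other inputs at their observed values, biomass = -10*mulch_depth - 13. Solving for 27 gives mulch_depth = -4, within [-4, 8].
Intervening on fertilizer: biomass = fertilizer - 57. Reaching 27 requires fertilizer = 84, outside [-4, 8].

set mulch_depth = -4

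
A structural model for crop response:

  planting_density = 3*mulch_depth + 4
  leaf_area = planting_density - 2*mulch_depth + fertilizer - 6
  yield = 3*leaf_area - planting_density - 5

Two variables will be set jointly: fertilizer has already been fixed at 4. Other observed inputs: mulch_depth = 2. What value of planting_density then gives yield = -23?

With fertilizer held at 4:
Intervening on planting_density fixes its value directly, overriding its dependence on mulch_depth.
Substituting into the leaf_area equation gives leaf_area = planting_density - 6.
So yield = 2*planting_density - 23.
Solve 2*planting_density - 23 = -23: planting_density = (-23 + 23) / 2 = 0.

planting_density = 0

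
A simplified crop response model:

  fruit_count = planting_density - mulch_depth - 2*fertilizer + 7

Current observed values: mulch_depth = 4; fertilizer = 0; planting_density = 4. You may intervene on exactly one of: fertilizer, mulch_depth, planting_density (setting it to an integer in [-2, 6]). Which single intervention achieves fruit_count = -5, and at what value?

set fertilizer = 6

Intervening on fertilizer: with other inputs at their observed values, fruit_count = -2*fertilizer + 7. Solving for -5 gives fertilizer = 6, within [-2, 6].
Intervening on mulch_depth: fruit_count = -mulch_depth + 11. Reaching -5 requires mulch_depth = 16, outside [-2, 6].
Intervening on planting_density: fruit_count = planting_density + 3. Reaching -5 requires planting_density = -8, outside [-2, 6].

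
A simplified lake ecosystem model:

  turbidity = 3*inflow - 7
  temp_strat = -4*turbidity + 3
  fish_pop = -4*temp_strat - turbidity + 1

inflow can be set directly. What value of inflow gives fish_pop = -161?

inflow = -1

Substituting into the temp_strat equation gives temp_strat = -12*inflow + 31.
Substituting into the fish_pop equation gives fish_pop = 45*inflow - 116.
Solve 45*inflow - 116 = -161: inflow = (-161 + 116) / 45 = -1.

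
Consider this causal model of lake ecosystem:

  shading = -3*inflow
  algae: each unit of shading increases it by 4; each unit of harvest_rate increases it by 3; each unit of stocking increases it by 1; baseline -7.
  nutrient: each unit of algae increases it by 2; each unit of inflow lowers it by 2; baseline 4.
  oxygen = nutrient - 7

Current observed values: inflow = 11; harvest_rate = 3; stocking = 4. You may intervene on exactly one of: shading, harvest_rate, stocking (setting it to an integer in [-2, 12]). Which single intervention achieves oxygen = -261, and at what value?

Intervening on shading: oxygen = 8*shading - 13. Reaching -261 requires shading = -31, outside [-2, 12].
Intervening on harvest_rate: oxygen = 6*harvest_rate - 295. Reaching -261 requires harvest_rate = 17/3, not an integer.
Intervening on stocking: with other inputs at their observed values, oxygen = 2*stocking - 285. Solving for -261 gives stocking = 12, within [-2, 12].

set stocking = 12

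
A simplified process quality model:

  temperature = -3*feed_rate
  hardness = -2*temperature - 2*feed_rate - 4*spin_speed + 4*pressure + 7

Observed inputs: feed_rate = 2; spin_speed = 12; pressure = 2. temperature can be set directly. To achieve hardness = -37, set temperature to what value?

Intervening on temperature fixes its value directly, overriding its dependence on feed_rate.
Substituting into the hardness equation gives hardness = -2*temperature - 37.
Solve -2*temperature - 37 = -37: temperature = (-37 + 37) / -2 = 0.

temperature = 0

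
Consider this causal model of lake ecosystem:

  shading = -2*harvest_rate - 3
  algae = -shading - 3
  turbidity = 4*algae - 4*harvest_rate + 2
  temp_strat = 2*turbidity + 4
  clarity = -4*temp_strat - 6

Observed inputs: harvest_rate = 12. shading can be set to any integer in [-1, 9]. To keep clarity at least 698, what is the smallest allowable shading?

shading = 8

Intervening on shading fixes its value directly, overriding its dependence on harvest_rate.
Substituting into the turbidity equation gives turbidity = -4*shading - 58.
So temp_strat = -8*shading - 112.
clarity becomes 32*shading + 442.
Require 32*shading + 442 ≥ 698, so shading ≥ 8.
The smallest integer in [-1, 9] satisfying this is 8.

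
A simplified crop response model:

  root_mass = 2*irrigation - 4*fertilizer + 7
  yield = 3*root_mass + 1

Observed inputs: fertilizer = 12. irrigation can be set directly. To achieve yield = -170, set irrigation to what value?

irrigation = -8

Substituting into the root_mass equation gives root_mass = 2*irrigation - 41.
So yield = 6*irrigation - 122.
Solve 6*irrigation - 122 = -170: irrigation = (-170 + 122) / 6 = -8.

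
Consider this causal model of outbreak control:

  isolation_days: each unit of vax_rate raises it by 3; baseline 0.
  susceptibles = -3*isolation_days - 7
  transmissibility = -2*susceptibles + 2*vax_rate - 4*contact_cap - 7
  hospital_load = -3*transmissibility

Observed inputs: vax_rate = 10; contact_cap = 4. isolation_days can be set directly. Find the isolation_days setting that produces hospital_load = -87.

isolation_days = 3

Intervening on isolation_days fixes its value directly, overriding its dependence on vax_rate.
Substituting into the transmissibility equation gives transmissibility = 6*isolation_days + 11.
This gives hospital_load = -18*isolation_days - 33.
Solve -18*isolation_days - 33 = -87: isolation_days = (-87 + 33) / -18 = 3.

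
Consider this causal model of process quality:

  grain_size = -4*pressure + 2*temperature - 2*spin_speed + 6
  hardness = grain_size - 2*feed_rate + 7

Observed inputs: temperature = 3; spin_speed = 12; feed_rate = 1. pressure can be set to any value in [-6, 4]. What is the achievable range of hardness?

-23 to 17

Substituting into the grain_size equation gives grain_size = -4*pressure - 12.
Substituting into the hardness equation gives hardness = -4*pressure - 7.
Linear in pressure, so extremes are at the endpoints: pressure = -6 gives hardness = 17; pressure = 4 gives hardness = -23.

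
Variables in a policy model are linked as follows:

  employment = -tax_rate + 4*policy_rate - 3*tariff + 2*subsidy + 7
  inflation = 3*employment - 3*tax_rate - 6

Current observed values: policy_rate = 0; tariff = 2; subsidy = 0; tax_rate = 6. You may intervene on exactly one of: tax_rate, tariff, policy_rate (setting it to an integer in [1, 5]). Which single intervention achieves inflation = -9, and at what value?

set tax_rate = 1

Intervening on tax_rate: with other inputs at their observed values, inflation = -6*tax_rate - 3. Solving for -9 gives tax_rate = 1, within [1, 5].
Intervening on tariff: inflation = -9*tariff - 21. Reaching -9 requires tariff = -4/3, not an integer.
Intervening on policy_rate: inflation = 12*policy_rate - 39. Reaching -9 requires policy_rate = 5/2, not an integer.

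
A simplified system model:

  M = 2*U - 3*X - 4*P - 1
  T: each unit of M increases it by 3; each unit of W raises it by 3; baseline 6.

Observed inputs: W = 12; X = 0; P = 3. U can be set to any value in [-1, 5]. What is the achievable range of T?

Substituting into the M equation gives M = 2*U - 13.
Substituting into the T equation gives T = 6*U + 3.
Linear in U, so extremes are at the endpoints: U = -1 gives T = -3; U = 5 gives T = 33.

-3 to 33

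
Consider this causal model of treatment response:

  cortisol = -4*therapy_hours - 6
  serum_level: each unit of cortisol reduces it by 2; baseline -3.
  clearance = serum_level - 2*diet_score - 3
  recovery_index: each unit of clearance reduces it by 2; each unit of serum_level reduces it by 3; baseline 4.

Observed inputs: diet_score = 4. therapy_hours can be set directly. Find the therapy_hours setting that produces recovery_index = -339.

therapy_hours = 8

Substituting into the serum_level equation gives serum_level = 8*therapy_hours + 9.
clearance becomes 8*therapy_hours - 2.
recovery_index becomes -40*therapy_hours - 19.
Solve -40*therapy_hours - 19 = -339: therapy_hours = (-339 + 19) / -40 = 8.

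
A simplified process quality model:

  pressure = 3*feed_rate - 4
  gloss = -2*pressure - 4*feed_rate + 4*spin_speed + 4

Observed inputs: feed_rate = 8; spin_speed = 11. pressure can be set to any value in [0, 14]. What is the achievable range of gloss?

-12 to 16

Intervening on pressure fixes its value directly, overriding its dependence on feed_rate.
Substituting into the gloss equation gives gloss = -2*pressure + 16.
Linear in pressure, so extremes are at the endpoints: pressure = 0 gives gloss = 16; pressure = 14 gives gloss = -12.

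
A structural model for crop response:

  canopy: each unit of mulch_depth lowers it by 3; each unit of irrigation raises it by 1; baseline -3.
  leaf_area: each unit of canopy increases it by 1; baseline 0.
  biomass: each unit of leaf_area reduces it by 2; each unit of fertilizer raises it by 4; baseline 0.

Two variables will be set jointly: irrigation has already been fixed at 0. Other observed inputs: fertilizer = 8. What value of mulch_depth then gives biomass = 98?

With irrigation held at 0:
Substituting into the canopy equation gives canopy = -3*mulch_depth - 3.
Substituting into the leaf_area equation gives leaf_area = -3*mulch_depth - 3.
This gives biomass = 6*mulch_depth + 38.
Solve 6*mulch_depth + 38 = 98: mulch_depth = (98 - 38) / 6 = 10.

mulch_depth = 10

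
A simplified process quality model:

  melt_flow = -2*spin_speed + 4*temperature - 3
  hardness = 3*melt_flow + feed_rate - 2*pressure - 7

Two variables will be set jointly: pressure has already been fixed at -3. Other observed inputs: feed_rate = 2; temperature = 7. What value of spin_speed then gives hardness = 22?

spin_speed = 9

With pressure held at -3:
Substituting into the melt_flow equation gives melt_flow = -2*spin_speed + 25.
Substituting into the hardness equation gives hardness = -6*spin_speed + 76.
Solve -6*spin_speed + 76 = 22: spin_speed = (22 - 76) / -6 = 9.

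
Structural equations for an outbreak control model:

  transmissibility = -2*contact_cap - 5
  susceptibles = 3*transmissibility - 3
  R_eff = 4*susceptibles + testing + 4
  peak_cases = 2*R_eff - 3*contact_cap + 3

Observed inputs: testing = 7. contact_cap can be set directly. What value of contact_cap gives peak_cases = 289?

Substituting into the susceptibles equation gives susceptibles = -6*contact_cap - 18.
So R_eff = -24*contact_cap - 61.
Substituting into the peak_cases equation gives peak_cases = -51*contact_cap - 119.
Solve -51*contact_cap - 119 = 289: contact_cap = (289 + 119) / -51 = -8.

contact_cap = -8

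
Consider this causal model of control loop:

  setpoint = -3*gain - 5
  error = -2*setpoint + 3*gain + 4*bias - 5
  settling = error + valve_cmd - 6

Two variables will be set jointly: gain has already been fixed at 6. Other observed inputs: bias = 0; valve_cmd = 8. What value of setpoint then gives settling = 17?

With gain held at 6:
Intervening on setpoint fixes its value directly, overriding its dependence on gain.
Substituting into the error equation gives error = -2*setpoint + 13.
settling becomes -2*setpoint + 15.
Solve -2*setpoint + 15 = 17: setpoint = (17 - 15) / -2 = -1.

setpoint = -1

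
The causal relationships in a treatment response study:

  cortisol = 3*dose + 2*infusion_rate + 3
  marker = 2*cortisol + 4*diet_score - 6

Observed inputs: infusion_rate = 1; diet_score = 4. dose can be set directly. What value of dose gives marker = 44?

Substituting into the cortisol equation gives cortisol = 3*dose + 5.
Substituting into the marker equation gives marker = 6*dose + 20.
Solve 6*dose + 20 = 44: dose = (44 - 20) / 6 = 4.

dose = 4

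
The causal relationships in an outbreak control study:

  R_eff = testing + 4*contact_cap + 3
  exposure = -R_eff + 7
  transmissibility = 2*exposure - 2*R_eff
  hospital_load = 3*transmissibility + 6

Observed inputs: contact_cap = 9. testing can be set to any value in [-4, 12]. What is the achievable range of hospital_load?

-564 to -372

Substituting into the R_eff equation gives R_eff = testing + 39.
This gives exposure = -testing - 32.
Substituting into the transmissibility equation gives transmissibility = -4*testing - 142.
Substituting into the hospital_load equation gives hospital_load = -12*testing - 420.
Linear in testing, so extremes are at the endpoints: testing = -4 gives hospital_load = -372; testing = 12 gives hospital_load = -564.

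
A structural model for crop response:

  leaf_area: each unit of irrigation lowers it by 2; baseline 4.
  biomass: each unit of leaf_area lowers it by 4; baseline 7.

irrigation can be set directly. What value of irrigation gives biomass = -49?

irrigation = -5

Substituting into the biomass equation gives biomass = 8*irrigation - 9.
Solve 8*irrigation - 9 = -49: irrigation = (-49 + 9) / 8 = -5.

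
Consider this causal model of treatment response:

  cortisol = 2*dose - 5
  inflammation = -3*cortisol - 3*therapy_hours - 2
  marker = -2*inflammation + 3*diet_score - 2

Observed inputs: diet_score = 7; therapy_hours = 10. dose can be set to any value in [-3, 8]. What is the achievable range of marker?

Substituting into the inflammation equation gives inflammation = -6*dose - 17.
marker becomes 12*dose + 53.
Linear in dose, so extremes are at the endpoints: dose = -3 gives marker = 17; dose = 8 gives marker = 149.

17 to 149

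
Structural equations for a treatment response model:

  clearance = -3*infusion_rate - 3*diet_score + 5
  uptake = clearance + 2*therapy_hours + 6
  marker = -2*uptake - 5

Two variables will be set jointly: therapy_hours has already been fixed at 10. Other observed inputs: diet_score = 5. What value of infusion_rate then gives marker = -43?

With therapy_hours held at 10:
Substituting into the clearance equation gives clearance = -3*infusion_rate - 10.
Substituting into the uptake equation gives uptake = -3*infusion_rate + 16.
This gives marker = 6*infusion_rate - 37.
Solve 6*infusion_rate - 37 = -43: infusion_rate = (-43 + 37) / 6 = -1.

infusion_rate = -1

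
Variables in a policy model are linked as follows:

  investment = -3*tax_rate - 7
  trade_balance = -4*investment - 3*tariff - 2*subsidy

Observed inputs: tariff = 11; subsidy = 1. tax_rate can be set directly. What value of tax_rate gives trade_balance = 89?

tax_rate = 8

Substituting into the trade_balance equation gives trade_balance = 12*tax_rate - 7.
Solve 12*tax_rate - 7 = 89: tax_rate = (89 + 7) / 12 = 8.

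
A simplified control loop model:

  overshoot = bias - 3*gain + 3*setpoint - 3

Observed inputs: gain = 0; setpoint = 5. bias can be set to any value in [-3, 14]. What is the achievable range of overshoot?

Substituting into the overshoot equation gives overshoot = bias + 12.
Linear in bias, so extremes are at the endpoints: bias = -3 gives overshoot = 9; bias = 14 gives overshoot = 26.

9 to 26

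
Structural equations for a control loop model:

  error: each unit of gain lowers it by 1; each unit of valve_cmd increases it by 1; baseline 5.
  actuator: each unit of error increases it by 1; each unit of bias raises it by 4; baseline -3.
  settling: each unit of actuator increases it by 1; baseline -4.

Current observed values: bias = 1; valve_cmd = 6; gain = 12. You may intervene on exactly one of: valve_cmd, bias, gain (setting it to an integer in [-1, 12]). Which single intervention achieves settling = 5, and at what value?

Intervening on valve_cmd: settling = valve_cmd - 10. Reaching 5 requires valve_cmd = 15, outside [-1, 12].
Intervening on bias: settling = 4*bias - 8. Reaching 5 requires bias = 13/4, not an integer.
Intervening on gain: with other inputs at their observed values, settling = -gain + 8. Solving for 5 gives gain = 3, within [-1, 12].

set gain = 3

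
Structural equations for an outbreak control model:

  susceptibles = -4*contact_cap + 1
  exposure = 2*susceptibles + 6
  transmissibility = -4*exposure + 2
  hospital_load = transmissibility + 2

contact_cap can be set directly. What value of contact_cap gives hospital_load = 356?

contact_cap = 12

Substituting into the exposure equation gives exposure = -8*contact_cap + 8.
Substituting into the transmissibility equation gives transmissibility = 32*contact_cap - 30.
Substituting into the hospital_load equation gives hospital_load = 32*contact_cap - 28.
Solve 32*contact_cap - 28 = 356: contact_cap = (356 + 28) / 32 = 12.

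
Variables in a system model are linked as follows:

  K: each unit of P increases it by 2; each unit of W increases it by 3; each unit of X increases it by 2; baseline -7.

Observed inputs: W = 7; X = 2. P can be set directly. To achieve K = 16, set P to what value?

P = -1

Substituting into the K equation gives K = 2*P + 18.
Solve 2*P + 18 = 16: P = (16 - 18) / 2 = -1.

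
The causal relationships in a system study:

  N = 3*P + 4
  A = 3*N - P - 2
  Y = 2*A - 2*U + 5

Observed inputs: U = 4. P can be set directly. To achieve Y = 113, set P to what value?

P = 6

Substituting into the A equation gives A = 8*P + 10.
Substituting into the Y equation gives Y = 16*P + 17.
Solve 16*P + 17 = 113: P = (113 - 17) / 16 = 6.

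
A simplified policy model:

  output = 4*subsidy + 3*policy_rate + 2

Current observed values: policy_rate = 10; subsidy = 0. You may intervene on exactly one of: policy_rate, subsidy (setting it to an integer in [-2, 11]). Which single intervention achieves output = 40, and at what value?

set subsidy = 2

Intervening on policy_rate: output = 3*policy_rate + 2. Reaching 40 requires policy_rate = 38/3, not an integer.
Intervening on subsidy: with other inputs at their observed values, output = 4*subsidy + 32. Solving for 40 gives subsidy = 2, within [-2, 11].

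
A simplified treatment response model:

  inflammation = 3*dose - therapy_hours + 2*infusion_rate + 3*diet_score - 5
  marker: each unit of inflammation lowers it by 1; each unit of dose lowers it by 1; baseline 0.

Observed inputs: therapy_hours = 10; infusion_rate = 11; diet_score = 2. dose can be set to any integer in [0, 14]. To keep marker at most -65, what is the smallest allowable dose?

dose = 13

Substituting into the inflammation equation gives inflammation = 3*dose + 13.
This gives marker = -4*dose - 13.
Require -4*dose - 13 ≤ -65, so dose ≥ 13.
The smallest integer in [0, 14] satisfying this is 13.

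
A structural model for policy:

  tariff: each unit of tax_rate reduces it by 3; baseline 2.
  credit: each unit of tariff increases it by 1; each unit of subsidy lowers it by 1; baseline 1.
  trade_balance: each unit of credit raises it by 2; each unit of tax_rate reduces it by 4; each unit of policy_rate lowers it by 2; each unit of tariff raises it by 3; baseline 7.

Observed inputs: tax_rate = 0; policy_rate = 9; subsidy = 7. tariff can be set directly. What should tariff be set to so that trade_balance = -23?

Intervening on tariff fixes its value directly, overriding its dependence on tax_rate.
Substituting into the credit equation gives credit = tariff - 6.
Substituting into the trade_balance equation gives trade_balance = 5*tariff - 23.
Solve 5*tariff - 23 = -23: tariff = (-23 + 23) / 5 = 0.

tariff = 0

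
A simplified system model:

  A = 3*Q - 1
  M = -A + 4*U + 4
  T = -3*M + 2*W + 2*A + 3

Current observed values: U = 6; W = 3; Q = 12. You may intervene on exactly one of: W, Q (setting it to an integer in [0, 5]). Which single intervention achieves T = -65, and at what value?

Intervening on W: T = 2*W + 94. Reaching -65 requires W = -159/2, not an integer.
Intervening on Q: with other inputs at their observed values, T = 15*Q - 80. Solving for -65 gives Q = 1, within [0, 5].

set Q = 1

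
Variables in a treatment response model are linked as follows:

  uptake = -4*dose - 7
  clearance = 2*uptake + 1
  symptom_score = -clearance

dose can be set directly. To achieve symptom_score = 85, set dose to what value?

dose = 9

Substituting into the clearance equation gives clearance = -8*dose - 13.
symptom_score becomes 8*dose + 13.
Solve 8*dose + 13 = 85: dose = (85 - 13) / 8 = 9.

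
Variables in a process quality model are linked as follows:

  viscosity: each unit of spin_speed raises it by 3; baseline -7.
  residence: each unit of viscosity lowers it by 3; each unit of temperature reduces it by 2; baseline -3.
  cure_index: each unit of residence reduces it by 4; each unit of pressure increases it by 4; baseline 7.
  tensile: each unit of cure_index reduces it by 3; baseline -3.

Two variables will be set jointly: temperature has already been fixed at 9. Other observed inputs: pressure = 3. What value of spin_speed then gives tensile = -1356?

spin_speed = 12

With temperature held at 9:
Substituting into the residence equation gives residence = -9*spin_speed.
Substituting into the cure_index equation gives cure_index = 36*spin_speed + 19.
tensile becomes -108*spin_speed - 60.
Solve -108*spin_speed - 60 = -1356: spin_speed = (-1356 + 60) / -108 = 12.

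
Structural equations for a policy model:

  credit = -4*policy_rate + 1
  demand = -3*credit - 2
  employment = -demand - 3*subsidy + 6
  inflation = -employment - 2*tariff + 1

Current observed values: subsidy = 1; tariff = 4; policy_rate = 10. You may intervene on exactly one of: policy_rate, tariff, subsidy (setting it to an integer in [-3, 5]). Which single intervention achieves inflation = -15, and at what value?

set policy_rate = 0

Intervening on policy_rate: with other inputs at their observed values, inflation = 12*policy_rate - 15. Solving for -15 gives policy_rate = 0, within [-3, 5].
Intervening on tariff: inflation = -2*tariff + 113. Reaching -15 requires tariff = 64, outside [-3, 5].
Intervening on subsidy: inflation = 3*subsidy + 102. Reaching -15 requires subsidy = -39, outside [-3, 5].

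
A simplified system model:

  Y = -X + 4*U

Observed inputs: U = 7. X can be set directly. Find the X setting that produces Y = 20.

Substituting into the Y equation gives Y = -X + 28.
Solve -X + 28 = 20: X = (20 - 28) / -1 = 8.

X = 8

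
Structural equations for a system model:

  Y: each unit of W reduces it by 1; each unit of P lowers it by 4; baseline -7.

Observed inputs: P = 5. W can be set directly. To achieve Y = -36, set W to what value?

Substituting into the Y equation gives Y = -W - 27.
Solve -W - 27 = -36: W = (-36 + 27) / -1 = 9.

W = 9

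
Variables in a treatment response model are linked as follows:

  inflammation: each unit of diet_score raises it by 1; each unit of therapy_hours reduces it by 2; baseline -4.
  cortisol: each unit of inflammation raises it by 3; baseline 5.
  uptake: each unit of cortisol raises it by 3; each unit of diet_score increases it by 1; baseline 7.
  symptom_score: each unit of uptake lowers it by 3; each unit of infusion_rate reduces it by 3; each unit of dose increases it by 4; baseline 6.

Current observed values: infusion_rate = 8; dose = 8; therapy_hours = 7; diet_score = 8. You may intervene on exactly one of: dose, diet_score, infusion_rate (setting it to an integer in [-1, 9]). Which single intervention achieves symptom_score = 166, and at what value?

set dose = 1

Intervening on dose: with other inputs at their observed values, symptom_score = 4*dose + 162. Solving for 166 gives dose = 1, within [-1, 9].
Intervening on diet_score: symptom_score = -30*diet_score + 434. Reaching 166 requires diet_score = 134/15, not an integer.
Intervening on infusion_rate: symptom_score = -3*infusion_rate + 218. Reaching 166 requires infusion_rate = 52/3, not an integer.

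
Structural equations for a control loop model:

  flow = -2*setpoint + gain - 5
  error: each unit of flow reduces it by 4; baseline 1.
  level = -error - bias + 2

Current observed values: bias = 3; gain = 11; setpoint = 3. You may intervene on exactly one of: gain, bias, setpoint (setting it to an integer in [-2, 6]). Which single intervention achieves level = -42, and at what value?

Intervening on gain: with other inputs at their observed values, level = 4*gain - 46. Solving for -42 gives gain = 1, within [-2, 6].
Intervening on bias: level = -bias + 1. Reaching -42 requires bias = 43, outside [-2, 6].
Intervening on setpoint: level = -8*setpoint + 22. Reaching -42 requires setpoint = 8, outside [-2, 6].

set gain = 1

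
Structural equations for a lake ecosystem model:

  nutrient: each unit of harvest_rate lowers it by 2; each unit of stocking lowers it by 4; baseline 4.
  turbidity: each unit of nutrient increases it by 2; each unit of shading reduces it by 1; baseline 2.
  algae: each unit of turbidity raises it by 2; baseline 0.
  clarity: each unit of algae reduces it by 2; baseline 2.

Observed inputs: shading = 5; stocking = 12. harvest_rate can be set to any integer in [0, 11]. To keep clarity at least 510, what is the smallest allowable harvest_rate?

Substituting into the nutrient equation gives nutrient = -2*harvest_rate - 44.
turbidity becomes -4*harvest_rate - 91.
This gives algae = -8*harvest_rate - 182.
This gives clarity = 16*harvest_rate + 366.
Require 16*harvest_rate + 366 ≥ 510, so harvest_rate ≥ 9.
The smallest integer in [0, 11] satisfying this is 9.

harvest_rate = 9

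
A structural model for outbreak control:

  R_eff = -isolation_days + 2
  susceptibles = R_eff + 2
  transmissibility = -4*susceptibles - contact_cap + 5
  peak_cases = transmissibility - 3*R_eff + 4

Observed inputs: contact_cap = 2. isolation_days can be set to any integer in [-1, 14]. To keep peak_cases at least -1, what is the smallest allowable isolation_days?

Substituting into the susceptibles equation gives susceptibles = -isolation_days + 4.
So transmissibility = 4*isolation_days - 13.
Substituting into the peak_cases equation gives peak_cases = 7*isolation_days - 15.
Require 7*isolation_days - 15 ≥ -1, so isolation_days ≥ 2.
The smallest integer in [-1, 14] satisfying this is 2.

isolation_days = 2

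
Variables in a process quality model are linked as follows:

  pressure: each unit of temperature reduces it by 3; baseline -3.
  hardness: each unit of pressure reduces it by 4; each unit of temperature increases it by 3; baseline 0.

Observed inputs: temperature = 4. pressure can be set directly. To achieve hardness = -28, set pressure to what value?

Intervening on pressure fixes its value directly, overriding its dependence on temperature.
Substituting into the hardness equation gives hardness = -4*pressure + 12.
Solve -4*pressure + 12 = -28: pressure = (-28 - 12) / -4 = 10.

pressure = 10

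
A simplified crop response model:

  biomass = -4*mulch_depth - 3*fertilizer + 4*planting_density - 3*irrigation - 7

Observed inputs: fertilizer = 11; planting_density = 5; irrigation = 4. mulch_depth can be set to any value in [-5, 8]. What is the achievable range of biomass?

Substituting into the biomass equation gives biomass = -4*mulch_depth - 32.
Linear in mulch_depth, so extremes are at the endpoints: mulch_depth = -5 gives biomass = -12; mulch_depth = 8 gives biomass = -64.

-64 to -12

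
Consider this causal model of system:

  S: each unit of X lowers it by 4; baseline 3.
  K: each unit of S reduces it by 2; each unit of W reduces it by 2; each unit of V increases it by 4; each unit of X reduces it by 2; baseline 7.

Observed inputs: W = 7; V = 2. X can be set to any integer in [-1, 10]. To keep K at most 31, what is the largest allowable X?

Substituting into the K equation gives K = 6*X - 5.
Require 6*X - 5 ≤ 31, so X ≤ 6.
The largest integer in [-1, 10] satisfying this is 6.

X = 6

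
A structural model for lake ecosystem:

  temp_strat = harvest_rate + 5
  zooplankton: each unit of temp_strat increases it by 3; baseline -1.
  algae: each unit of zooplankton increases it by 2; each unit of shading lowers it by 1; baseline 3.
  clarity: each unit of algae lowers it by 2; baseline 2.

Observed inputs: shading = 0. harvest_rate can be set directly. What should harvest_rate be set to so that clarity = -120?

harvest_rate = 5

Substituting into the zooplankton equation gives zooplankton = 3*harvest_rate + 14.
Substituting into the algae equation gives algae = 6*harvest_rate + 31.
This gives clarity = -12*harvest_rate - 60.
Solve -12*harvest_rate - 60 = -120: harvest_rate = (-120 + 60) / -12 = 5.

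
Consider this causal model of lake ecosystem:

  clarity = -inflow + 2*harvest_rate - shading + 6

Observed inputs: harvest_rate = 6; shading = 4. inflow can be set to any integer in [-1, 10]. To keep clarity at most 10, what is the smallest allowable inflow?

inflow = 4

Substituting into the clarity equation gives clarity = -inflow + 14.
Require -inflow + 14 ≤ 10, so inflow ≥ 4.
The smallest integer in [-1, 10] satisfying this is 4.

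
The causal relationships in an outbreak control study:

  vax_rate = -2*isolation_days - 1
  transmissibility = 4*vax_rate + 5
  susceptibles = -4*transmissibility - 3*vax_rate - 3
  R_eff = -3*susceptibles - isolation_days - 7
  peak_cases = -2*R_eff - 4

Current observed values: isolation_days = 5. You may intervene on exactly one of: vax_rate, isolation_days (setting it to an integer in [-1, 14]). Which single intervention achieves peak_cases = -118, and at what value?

Intervening on vax_rate: with other inputs at their observed values, peak_cases = -114*vax_rate - 118. Solving for -118 gives vax_rate = 0, within [-1, 14].
Intervening on isolation_days: peak_cases = 230*isolation_days - 14. Reaching -118 requires isolation_days = -52/115, not an integer.

set vax_rate = 0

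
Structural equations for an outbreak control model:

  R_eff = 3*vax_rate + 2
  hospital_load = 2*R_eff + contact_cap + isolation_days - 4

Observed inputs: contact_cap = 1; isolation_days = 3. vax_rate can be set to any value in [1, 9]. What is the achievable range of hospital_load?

10 to 58

Substituting into the hospital_load equation gives hospital_load = 6*vax_rate + 4.
Linear in vax_rate, so extremes are at the endpoints: vax_rate = 1 gives hospital_load = 10; vax_rate = 9 gives hospital_load = 58.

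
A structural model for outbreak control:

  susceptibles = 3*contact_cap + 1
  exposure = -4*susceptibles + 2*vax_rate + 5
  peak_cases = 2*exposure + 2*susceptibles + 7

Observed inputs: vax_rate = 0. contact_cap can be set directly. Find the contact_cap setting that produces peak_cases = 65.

contact_cap = -3

Substituting into the exposure equation gives exposure = -12*contact_cap + 1.
peak_cases becomes -18*contact_cap + 11.
Solve -18*contact_cap + 11 = 65: contact_cap = (65 - 11) / -18 = -3.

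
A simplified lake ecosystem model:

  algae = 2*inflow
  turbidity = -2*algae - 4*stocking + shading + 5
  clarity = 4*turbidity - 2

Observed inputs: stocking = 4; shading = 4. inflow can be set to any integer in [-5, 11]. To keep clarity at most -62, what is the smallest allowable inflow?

Substituting into the turbidity equation gives turbidity = -4*inflow - 7.
clarity becomes -16*inflow - 30.
Require -16*inflow - 30 ≤ -62, so inflow ≥ 2.
The smallest integer in [-5, 11] satisfying this is 2.

inflow = 2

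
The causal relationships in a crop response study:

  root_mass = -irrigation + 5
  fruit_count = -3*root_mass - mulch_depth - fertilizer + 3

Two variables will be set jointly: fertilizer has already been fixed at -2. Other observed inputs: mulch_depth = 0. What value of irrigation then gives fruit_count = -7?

With fertilizer held at -2:
Substituting into the fruit_count equation gives fruit_count = 3*irrigation - 10.
Solve 3*irrigation - 10 = -7: irrigation = (-7 + 10) / 3 = 1.

irrigation = 1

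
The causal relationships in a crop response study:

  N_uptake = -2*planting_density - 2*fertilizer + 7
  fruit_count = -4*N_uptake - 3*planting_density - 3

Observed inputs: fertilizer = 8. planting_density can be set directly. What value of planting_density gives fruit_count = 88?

planting_density = 11

Substituting into the N_uptake equation gives N_uptake = -2*planting_density - 9.
fruit_count becomes 5*planting_density + 33.
Solve 5*planting_density + 33 = 88: planting_density = (88 - 33) / 5 = 11.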